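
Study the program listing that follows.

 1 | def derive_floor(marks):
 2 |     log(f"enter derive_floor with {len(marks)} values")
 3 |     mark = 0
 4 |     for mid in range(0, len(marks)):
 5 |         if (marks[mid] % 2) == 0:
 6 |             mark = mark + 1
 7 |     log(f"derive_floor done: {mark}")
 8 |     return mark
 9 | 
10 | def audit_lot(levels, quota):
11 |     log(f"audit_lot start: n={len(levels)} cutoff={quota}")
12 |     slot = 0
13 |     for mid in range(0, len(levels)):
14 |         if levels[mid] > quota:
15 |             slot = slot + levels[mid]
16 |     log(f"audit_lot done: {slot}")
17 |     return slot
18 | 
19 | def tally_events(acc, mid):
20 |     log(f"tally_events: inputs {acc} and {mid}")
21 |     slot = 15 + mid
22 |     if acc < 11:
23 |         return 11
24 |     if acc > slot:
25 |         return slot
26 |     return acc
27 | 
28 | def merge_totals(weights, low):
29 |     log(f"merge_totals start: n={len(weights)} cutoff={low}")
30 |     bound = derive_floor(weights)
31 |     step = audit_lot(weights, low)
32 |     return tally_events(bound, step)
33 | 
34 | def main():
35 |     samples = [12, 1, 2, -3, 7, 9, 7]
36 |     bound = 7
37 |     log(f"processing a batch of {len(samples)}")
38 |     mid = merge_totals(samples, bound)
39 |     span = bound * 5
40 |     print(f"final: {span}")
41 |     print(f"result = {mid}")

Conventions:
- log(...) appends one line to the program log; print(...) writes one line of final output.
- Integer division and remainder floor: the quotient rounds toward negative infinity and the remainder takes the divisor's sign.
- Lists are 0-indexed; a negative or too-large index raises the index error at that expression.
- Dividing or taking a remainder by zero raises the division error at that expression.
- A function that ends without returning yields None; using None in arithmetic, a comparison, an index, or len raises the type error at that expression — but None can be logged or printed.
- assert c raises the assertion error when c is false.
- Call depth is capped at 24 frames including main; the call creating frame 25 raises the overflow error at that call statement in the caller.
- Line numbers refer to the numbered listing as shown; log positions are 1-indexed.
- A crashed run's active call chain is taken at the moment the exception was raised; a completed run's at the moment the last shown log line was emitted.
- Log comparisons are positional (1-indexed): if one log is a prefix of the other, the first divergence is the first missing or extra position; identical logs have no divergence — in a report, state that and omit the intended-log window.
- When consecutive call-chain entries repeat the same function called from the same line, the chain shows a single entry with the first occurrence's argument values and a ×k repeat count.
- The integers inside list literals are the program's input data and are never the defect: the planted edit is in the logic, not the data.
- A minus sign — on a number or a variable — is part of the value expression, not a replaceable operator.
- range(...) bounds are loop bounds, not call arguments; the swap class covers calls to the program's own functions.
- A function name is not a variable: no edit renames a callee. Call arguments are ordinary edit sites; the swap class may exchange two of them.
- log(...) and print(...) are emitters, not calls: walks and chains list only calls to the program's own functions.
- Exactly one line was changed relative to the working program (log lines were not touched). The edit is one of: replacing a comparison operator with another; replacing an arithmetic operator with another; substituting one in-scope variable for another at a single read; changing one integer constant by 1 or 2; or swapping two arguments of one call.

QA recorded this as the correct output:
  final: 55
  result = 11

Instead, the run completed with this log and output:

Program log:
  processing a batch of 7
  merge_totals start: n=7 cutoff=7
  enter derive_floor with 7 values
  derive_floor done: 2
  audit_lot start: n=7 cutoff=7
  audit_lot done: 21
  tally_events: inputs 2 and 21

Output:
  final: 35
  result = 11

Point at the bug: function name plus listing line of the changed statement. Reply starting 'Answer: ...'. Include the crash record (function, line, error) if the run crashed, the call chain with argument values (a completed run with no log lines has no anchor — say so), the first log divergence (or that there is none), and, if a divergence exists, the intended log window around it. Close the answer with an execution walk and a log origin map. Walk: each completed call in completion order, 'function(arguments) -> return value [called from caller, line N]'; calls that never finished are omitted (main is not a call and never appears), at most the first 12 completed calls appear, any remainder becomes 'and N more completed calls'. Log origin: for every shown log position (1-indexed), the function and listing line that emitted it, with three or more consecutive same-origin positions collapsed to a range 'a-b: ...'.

Answer: the defect is in main at line 39.
Key observation: No log line changed; the fault shows up purely in the output.
Call chain: main -> merge_totals([12, 1, 2, -3, 7, 9, 7], 7) (called at line 38) -> tally_events(2, 21) (called at line 32).
First divergence: none (the log streams are identical).
Execution walk:
  derive_floor([12, 1, 2, -3, 7, 9, 7]) -> 2  [called from merge_totals, line 30]
  audit_lot([12, 1, 2, -3, 7, 9, 7], 7) -> 21  [called from merge_totals, line 31]
  tally_events(2, 21) -> 11  [called from merge_totals, line 32]
  merge_totals([12, 1, 2, -3, 7, 9, 7], 7) -> 11  [called from main, line 38]
Log line origins:
  1: emitted by main (line 37)
  2: emitted by merge_totals (line 29)
  3: emitted by derive_floor (line 2)
  4: emitted by derive_floor (line 7)
  5: emitted by audit_lot (line 11)
  6: emitted by audit_lot (line 16)
  7: emitted by tally_events (line 20)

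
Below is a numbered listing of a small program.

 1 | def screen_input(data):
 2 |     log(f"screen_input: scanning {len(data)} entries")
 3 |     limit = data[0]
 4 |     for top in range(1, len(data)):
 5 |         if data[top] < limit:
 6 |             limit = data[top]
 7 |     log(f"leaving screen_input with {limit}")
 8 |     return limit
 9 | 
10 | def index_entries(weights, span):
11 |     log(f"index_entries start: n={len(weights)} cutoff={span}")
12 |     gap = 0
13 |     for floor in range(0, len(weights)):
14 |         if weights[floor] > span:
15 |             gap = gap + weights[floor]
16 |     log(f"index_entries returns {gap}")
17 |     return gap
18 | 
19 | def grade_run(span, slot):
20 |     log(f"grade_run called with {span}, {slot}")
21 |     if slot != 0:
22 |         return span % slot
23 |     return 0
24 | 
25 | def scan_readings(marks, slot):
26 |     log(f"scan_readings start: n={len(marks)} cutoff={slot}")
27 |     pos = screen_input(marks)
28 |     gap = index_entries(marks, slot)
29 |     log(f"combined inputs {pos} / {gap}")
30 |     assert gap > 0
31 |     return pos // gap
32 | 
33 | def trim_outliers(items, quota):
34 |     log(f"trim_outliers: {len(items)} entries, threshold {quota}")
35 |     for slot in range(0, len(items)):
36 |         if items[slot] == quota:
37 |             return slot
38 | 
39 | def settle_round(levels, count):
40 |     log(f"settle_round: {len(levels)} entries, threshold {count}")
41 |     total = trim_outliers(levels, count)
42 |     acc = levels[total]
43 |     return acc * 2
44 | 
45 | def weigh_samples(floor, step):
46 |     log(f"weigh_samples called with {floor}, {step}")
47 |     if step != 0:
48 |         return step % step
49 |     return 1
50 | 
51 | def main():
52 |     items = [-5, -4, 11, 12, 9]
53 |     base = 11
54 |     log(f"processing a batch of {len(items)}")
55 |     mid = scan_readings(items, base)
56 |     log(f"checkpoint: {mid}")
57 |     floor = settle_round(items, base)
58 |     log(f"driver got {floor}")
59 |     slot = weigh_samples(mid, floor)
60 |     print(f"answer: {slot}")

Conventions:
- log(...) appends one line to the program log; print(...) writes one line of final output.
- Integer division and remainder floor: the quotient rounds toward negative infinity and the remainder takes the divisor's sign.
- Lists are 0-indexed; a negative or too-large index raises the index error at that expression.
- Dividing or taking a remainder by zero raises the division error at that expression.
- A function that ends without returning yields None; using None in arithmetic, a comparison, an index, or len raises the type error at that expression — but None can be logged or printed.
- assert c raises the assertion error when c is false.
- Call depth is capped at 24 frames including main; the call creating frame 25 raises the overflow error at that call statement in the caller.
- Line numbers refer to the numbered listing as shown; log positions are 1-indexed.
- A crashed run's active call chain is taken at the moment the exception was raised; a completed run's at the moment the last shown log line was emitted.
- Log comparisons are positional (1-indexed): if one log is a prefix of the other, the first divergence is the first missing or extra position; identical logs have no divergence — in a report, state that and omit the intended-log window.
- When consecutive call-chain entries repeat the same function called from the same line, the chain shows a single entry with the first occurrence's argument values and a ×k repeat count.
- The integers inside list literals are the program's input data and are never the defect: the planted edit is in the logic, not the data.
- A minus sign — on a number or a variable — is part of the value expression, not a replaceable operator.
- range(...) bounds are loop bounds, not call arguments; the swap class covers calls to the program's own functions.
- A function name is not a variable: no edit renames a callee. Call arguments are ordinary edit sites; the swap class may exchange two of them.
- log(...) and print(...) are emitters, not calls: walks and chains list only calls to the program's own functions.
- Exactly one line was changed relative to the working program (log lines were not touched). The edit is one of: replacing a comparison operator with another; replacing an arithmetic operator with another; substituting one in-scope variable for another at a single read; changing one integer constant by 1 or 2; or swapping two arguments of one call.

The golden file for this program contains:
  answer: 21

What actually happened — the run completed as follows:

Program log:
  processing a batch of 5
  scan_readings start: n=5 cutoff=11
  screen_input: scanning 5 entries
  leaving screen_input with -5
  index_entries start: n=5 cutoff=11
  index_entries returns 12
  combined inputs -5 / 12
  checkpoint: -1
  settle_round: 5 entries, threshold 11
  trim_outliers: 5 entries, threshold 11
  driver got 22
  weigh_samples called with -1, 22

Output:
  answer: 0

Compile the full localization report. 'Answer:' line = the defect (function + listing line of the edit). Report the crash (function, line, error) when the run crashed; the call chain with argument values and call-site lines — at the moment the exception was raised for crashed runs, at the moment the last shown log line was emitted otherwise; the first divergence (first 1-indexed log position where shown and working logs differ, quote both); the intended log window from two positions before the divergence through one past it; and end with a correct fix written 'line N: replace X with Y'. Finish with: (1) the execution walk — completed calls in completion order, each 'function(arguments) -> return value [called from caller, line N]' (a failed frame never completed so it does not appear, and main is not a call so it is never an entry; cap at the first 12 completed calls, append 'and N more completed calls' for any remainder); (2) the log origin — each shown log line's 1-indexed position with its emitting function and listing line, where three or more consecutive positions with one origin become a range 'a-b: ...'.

Answer: the defect is in weigh_samples at line 48.
The tell: Every logged value matches the working version; the printed result is what differs.
Call chain: main -> weigh_samples(-1, 22) (called at line 59).
First divergence: there is none — every log position agrees.
Execution walk:
  screen_input([-5, -4, 11, 12, 9]) -> -5  [called from scan_readings, line 27]
  index_entries([-5, -4, 11, 12, 9], 11) -> 12  [called from scan_readings, line 28]
  scan_readings([-5, -4, 11, 12, 9], 11) -> -1  [called from main, line 55]
  trim_outliers([-5, -4, 11, 12, 9], 11) -> 2  [called from settle_round, line 41]
  settle_round([-5, -4, 11, 12, 9], 11) -> 22  [called from main, line 57]
  weigh_samples(-1, 22) -> 0  [called from main, line 59]
Origin of each log line:
  1: emitted by main (line 54)
  2: emitted by scan_readings (line 26)
  3: emitted by screen_input (line 2)
  4: emitted by screen_input (line 7)
  5: emitted by index_entries (line 11)
  6: emitted by index_entries (line 16)
  7: emitted by scan_readings (line 29)
  8: emitted by main (line 56)
  9: emitted by settle_round (line 40)
  10: emitted by trim_outliers (line 34)
  11: emitted by main (line 58)
  12: emitted by weigh_samples (line 46)
A correct fix: line 48: replace `step % step` with `floor % step`.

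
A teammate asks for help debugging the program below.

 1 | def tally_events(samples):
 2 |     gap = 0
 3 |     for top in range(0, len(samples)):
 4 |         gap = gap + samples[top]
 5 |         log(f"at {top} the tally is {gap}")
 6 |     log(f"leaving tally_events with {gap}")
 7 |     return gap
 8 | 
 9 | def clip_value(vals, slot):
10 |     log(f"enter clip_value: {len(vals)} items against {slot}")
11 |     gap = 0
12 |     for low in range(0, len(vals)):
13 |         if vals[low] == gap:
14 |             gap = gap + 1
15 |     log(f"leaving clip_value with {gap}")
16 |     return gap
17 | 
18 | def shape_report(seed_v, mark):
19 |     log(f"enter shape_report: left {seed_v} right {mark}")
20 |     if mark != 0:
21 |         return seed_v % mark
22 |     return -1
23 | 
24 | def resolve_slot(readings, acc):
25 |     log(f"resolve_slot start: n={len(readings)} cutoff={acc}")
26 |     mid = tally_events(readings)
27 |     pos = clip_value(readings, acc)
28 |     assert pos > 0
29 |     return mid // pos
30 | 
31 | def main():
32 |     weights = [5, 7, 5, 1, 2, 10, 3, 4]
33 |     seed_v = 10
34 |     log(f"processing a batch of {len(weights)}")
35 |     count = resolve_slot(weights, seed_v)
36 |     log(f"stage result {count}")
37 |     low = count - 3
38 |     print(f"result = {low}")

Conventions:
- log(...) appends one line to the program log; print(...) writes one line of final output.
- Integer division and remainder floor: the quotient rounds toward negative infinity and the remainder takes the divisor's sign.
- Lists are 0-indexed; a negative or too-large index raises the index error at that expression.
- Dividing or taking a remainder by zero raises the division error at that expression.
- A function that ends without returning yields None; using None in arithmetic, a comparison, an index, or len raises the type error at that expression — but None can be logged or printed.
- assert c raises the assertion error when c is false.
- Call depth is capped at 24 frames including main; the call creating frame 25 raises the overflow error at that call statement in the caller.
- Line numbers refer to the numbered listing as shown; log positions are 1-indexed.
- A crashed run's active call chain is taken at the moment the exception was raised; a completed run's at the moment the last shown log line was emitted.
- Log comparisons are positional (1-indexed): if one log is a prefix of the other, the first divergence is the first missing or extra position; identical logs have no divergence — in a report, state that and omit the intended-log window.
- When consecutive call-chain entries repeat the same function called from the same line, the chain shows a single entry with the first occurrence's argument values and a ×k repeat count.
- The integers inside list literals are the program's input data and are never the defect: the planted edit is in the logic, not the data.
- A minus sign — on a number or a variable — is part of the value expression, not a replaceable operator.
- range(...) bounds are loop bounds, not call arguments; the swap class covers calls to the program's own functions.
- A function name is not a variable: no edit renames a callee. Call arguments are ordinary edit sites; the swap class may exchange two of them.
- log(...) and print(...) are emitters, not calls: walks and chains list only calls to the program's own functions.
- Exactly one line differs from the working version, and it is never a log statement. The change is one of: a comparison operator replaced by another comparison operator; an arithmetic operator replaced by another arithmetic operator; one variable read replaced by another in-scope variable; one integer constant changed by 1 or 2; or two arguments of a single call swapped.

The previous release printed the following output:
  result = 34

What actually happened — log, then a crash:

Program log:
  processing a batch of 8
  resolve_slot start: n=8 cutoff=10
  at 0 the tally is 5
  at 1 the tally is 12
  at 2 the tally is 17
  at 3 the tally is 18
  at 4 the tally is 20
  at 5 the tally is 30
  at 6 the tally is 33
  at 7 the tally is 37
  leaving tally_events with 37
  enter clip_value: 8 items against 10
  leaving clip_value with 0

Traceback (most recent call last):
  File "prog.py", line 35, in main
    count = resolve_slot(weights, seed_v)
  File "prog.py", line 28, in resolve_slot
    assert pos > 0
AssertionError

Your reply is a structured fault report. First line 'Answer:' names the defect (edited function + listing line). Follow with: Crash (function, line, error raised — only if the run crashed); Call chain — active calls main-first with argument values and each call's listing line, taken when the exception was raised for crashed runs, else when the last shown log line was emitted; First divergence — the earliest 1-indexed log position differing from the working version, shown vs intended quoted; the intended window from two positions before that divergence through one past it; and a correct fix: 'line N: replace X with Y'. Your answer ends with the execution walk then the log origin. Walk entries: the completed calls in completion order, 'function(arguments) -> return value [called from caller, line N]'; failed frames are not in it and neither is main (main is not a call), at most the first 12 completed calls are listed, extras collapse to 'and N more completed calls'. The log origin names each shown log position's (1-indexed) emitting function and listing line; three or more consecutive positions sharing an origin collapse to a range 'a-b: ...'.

Answer: the defect is in clip_value at line 13.
The tell: Log line 13 is where behavior first shows: 'leaving clip_value with 0' appears instead of 'leaving clip_value with 1'.
Crash: resolve_slot, line 28, AssertionError.
Call chain: main -> resolve_slot([5, 7, 5, 1, 2, 10, 3, 4], 10) (called at line 35).
First divergence: at position 13 the run shows 'leaving clip_value with 0' where the working version logs 'leaving clip_value with 1'.
Intended log window:
  11: leaving tally_events with 37
  12: enter clip_value: 8 items against 10
  13: leaving clip_value with 1
  14: stage result 37
Execution walk:
  tally_events([5, 7, 5, 1, 2, 10, 3, 4]) -> 37  [called from resolve_slot, line 26]
  clip_value([5, 7, 5, 1, 2, 10, 3, 4], 10) -> 0  [called from resolve_slot, line 27]
Log line origins:
  1: from main, line 34
  2: from resolve_slot, line 25
  3-10: from tally_events, line 5
  11: from tally_events, line 6
  12: from clip_value, line 10
  13: from clip_value, line 15
A correct fix: line 13: replace `gap` with `slot`.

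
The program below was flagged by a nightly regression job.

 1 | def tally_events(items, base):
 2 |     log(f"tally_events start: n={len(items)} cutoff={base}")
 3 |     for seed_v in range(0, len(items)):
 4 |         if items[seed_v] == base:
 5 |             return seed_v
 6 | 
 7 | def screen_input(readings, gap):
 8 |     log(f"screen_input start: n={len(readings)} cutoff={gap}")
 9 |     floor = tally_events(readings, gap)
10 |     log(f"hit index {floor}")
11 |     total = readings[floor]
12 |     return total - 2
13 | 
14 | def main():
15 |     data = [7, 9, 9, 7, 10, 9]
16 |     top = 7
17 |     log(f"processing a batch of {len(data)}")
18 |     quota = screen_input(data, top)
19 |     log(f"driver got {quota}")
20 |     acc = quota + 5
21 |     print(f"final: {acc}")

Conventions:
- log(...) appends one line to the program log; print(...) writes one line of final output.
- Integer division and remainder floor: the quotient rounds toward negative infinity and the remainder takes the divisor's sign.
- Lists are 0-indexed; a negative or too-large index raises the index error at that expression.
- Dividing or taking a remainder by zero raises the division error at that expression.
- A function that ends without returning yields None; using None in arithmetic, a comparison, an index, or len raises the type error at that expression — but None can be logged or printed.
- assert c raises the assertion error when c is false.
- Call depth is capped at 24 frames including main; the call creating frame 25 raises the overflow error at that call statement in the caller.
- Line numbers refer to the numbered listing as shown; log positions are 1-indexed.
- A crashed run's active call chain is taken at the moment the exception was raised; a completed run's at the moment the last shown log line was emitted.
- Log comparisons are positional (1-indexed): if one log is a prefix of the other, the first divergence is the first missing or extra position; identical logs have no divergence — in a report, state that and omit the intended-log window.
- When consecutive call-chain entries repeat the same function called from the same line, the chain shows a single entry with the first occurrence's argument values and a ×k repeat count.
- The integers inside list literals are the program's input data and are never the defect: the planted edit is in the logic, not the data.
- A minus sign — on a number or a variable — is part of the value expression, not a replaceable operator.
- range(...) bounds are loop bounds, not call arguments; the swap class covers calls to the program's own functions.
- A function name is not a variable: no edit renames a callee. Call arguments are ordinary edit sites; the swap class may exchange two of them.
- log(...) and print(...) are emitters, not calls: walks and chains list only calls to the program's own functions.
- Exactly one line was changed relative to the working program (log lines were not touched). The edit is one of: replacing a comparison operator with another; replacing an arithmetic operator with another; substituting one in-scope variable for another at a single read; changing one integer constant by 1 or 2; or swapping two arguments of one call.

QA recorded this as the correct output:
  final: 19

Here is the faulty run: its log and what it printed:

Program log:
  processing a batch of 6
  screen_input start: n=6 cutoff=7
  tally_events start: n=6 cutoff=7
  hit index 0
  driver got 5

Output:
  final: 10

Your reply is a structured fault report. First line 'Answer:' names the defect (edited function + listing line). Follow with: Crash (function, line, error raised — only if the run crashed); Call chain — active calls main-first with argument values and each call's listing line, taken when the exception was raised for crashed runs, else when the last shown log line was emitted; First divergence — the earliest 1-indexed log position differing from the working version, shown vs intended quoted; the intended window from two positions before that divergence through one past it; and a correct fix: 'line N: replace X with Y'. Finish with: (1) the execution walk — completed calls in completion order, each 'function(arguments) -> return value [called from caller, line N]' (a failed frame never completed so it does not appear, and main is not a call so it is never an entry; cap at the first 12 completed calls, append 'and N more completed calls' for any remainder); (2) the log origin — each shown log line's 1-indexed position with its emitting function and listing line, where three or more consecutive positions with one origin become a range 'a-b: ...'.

Answer: the defect is in screen_input at line 12.
Key fact: Everything matches until log position 5, which reads 'driver got 5' in place of 'driver got 14'.
Call chain: main.
First divergence: position 5 — shown 'driver got 5', intended 'driver got 14'.
Intended log window:
  3: tally_events start: n=6 cutoff=7
  4: hit index 0
  5: driver got 14
Execution walk:
  tally_events([7, 9, 9, 7, 10, 9], 7) -> 0  [called from screen_input, line 9]
  screen_input([7, 9, 9, 7, 10, 9], 7) -> 5  [called from main, line 18]
Log line origins:
  1: logged in main at line 17
  2: logged in screen_input at line 8
  3: logged in tally_events at line 2
  4: logged in screen_input at line 10
  5: logged in main at line 19
A correct fix: line 12: replace `-` with `*`.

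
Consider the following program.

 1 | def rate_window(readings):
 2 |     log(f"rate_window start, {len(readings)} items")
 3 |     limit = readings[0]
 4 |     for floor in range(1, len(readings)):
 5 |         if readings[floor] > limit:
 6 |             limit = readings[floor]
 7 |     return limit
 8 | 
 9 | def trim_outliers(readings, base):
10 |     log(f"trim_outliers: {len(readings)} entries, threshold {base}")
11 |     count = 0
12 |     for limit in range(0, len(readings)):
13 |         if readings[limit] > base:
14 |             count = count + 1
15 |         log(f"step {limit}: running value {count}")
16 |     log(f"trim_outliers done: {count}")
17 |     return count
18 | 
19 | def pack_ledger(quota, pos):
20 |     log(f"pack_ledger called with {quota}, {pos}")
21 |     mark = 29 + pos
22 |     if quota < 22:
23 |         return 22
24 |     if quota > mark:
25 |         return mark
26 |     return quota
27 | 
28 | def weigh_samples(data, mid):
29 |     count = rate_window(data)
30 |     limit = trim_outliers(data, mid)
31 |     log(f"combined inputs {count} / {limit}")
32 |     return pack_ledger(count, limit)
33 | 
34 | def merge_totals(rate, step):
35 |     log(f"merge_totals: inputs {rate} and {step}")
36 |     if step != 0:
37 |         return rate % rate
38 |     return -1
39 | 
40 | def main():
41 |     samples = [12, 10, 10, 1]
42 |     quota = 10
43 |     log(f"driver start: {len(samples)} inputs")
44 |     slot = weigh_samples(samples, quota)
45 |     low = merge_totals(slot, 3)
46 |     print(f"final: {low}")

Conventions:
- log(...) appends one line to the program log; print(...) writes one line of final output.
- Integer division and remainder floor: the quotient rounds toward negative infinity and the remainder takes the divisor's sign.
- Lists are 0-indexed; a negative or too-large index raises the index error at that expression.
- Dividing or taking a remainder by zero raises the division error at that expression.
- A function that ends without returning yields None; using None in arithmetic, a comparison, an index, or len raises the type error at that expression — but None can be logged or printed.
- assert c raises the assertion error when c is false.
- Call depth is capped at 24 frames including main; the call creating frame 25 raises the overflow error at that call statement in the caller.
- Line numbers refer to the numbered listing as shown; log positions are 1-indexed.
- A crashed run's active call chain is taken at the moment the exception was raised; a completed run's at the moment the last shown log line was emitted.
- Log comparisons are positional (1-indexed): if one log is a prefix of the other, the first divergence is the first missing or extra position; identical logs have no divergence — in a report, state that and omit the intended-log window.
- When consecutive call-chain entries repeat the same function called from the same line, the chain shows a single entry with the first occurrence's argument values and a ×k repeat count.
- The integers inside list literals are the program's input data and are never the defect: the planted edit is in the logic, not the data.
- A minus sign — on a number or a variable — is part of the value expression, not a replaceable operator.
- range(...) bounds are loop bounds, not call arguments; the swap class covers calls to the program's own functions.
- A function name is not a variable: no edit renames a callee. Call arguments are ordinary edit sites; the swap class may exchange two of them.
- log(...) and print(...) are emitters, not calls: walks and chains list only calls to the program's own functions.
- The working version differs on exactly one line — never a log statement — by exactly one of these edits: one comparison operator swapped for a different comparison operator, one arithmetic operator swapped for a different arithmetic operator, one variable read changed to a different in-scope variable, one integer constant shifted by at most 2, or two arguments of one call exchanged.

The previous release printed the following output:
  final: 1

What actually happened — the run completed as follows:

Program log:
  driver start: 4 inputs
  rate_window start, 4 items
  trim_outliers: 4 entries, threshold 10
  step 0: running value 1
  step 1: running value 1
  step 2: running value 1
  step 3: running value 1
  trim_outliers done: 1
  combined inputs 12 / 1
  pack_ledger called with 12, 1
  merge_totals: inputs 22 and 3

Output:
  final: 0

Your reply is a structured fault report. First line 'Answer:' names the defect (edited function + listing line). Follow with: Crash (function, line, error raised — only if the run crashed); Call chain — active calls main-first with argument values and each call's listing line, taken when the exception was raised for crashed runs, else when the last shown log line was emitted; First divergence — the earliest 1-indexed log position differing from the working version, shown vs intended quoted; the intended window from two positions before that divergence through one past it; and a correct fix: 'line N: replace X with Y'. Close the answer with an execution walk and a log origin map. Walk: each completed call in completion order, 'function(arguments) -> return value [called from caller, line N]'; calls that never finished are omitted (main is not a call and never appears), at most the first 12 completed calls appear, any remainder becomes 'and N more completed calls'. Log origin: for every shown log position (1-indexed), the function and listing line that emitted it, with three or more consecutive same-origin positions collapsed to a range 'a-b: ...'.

Answer: the defect is in merge_totals at line 37.
Key fact: No log line changed; the fault shows up purely in the output.
Call chain: main -> merge_totals(22, 3) (called at line 45).
First divergence: none; the two logs match at every position.
Execution walk:
  rate_window([12, 10, 10, 1]) -> 12  [called from weigh_samples, line 29]
  trim_outliers([12, 10, 10, 1], 10) -> 1  [called from weigh_samples, line 30]
  pack_ledger(12, 1) -> 22  [called from weigh_samples, line 32]
  weigh_samples([12, 10, 10, 1], 10) -> 22  [called from main, line 44]
  merge_totals(22, 3) -> 0  [called from main, line 45]
Log origin:
  1: logged in main at line 43
  2: logged in rate_window at line 2
  3: logged in trim_outliers at line 10
  4-7: logged in trim_outliers at line 15
  8: logged in trim_outliers at line 16
  9: logged in weigh_samples at line 31
  10: logged in pack_ledger at line 20
  11: logged in merge_totals at line 35
A correct fix: line 37: replace `rate % rate` with `rate % step`.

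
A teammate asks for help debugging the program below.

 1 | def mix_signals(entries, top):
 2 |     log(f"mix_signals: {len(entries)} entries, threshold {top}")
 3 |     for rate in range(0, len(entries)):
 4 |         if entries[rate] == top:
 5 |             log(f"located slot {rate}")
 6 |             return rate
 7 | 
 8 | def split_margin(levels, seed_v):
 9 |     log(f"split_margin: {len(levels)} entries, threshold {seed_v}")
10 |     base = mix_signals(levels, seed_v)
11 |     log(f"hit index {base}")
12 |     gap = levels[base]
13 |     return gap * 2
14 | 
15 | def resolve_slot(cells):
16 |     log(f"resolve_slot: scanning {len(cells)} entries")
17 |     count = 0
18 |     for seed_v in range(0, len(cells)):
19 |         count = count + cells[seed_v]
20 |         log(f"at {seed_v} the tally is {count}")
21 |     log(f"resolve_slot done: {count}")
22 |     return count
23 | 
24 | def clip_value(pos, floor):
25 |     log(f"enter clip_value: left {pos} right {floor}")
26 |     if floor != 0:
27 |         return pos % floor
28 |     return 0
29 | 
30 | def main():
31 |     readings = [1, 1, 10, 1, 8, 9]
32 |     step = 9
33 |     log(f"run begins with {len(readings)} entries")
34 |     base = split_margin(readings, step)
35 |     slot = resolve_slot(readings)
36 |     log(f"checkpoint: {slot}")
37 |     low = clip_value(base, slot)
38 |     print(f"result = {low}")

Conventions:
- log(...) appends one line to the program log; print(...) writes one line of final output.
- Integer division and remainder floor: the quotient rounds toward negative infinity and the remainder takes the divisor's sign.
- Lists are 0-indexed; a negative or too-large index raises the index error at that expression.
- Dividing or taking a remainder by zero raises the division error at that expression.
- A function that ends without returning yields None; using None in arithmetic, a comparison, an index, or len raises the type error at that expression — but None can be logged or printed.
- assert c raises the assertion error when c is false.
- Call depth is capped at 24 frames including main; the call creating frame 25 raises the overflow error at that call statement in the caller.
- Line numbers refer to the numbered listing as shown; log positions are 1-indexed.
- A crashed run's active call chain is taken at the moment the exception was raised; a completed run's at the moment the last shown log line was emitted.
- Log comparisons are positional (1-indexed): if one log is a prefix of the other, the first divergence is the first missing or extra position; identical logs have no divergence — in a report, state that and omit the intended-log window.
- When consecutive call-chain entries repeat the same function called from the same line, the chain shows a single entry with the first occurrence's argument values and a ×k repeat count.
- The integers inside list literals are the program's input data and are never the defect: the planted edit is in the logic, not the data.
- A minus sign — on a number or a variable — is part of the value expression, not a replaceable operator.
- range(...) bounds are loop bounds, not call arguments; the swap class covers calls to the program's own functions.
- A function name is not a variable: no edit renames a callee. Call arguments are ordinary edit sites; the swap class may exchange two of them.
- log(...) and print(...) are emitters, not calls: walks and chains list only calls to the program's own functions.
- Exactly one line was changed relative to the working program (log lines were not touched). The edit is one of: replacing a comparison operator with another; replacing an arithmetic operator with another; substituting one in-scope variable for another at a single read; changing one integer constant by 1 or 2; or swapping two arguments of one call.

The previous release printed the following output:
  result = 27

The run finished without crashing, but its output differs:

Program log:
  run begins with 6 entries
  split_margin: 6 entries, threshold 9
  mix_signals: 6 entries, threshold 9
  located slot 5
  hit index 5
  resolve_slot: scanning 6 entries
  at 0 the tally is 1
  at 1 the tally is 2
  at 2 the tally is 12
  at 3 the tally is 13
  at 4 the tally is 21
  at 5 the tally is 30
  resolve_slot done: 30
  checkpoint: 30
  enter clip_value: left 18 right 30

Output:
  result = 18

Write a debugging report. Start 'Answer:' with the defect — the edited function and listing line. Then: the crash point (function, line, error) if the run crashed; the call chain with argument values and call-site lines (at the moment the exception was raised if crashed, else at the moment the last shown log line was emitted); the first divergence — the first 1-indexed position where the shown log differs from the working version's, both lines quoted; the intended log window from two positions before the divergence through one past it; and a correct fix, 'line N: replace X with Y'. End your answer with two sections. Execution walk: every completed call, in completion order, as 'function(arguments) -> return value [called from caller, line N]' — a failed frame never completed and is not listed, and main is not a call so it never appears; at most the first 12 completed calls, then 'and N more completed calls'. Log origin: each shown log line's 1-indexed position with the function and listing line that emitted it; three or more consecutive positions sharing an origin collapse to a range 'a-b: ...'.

Answer: the defect is in split_margin at line 13.
Key observation: The log first diverges at position 15: the faulty run prints 'enter clip_value: left 18 right 30' where the working version prints 'enter clip_value: left 27 right 30'.
Call chain: main -> clip_value(18, 30) (called at line 37).
First divergence: position 15 — the shown line 'enter clip_value: left 18 right 30' should read 'enter clip_value: left 27 right 30'.
Intended log window:
  13: resolve_slot done: 30
  14: checkpoint: 30
  15: enter clip_value: left 27 right 30
Execution walk:
  mix_signals([1, 1, 10, 1, 8, 9], 9) -> 5  [called from split_margin, line 10]
  split_margin([1, 1, 10, 1, 8, 9], 9) -> 18  [called from main, line 34]
  resolve_slot([1, 1, 10, 1, 8, 9]) -> 30  [called from main, line 35]
  clip_value(18, 30) -> 18  [called from main, line 37]
Log origin:
  1 — main, line 33
  2 — split_margin, line 9
  3 — mix_signals, line 2
  4 — mix_signals, line 5
  5 — split_margin, line 11
  6 — resolve_slot, line 16
  7-12 — resolve_slot, line 20
  13 — resolve_slot, line 21
  14 — main, line 36
  15 — clip_value, line 25
A correct fix: line 13: replace `2` with `3`.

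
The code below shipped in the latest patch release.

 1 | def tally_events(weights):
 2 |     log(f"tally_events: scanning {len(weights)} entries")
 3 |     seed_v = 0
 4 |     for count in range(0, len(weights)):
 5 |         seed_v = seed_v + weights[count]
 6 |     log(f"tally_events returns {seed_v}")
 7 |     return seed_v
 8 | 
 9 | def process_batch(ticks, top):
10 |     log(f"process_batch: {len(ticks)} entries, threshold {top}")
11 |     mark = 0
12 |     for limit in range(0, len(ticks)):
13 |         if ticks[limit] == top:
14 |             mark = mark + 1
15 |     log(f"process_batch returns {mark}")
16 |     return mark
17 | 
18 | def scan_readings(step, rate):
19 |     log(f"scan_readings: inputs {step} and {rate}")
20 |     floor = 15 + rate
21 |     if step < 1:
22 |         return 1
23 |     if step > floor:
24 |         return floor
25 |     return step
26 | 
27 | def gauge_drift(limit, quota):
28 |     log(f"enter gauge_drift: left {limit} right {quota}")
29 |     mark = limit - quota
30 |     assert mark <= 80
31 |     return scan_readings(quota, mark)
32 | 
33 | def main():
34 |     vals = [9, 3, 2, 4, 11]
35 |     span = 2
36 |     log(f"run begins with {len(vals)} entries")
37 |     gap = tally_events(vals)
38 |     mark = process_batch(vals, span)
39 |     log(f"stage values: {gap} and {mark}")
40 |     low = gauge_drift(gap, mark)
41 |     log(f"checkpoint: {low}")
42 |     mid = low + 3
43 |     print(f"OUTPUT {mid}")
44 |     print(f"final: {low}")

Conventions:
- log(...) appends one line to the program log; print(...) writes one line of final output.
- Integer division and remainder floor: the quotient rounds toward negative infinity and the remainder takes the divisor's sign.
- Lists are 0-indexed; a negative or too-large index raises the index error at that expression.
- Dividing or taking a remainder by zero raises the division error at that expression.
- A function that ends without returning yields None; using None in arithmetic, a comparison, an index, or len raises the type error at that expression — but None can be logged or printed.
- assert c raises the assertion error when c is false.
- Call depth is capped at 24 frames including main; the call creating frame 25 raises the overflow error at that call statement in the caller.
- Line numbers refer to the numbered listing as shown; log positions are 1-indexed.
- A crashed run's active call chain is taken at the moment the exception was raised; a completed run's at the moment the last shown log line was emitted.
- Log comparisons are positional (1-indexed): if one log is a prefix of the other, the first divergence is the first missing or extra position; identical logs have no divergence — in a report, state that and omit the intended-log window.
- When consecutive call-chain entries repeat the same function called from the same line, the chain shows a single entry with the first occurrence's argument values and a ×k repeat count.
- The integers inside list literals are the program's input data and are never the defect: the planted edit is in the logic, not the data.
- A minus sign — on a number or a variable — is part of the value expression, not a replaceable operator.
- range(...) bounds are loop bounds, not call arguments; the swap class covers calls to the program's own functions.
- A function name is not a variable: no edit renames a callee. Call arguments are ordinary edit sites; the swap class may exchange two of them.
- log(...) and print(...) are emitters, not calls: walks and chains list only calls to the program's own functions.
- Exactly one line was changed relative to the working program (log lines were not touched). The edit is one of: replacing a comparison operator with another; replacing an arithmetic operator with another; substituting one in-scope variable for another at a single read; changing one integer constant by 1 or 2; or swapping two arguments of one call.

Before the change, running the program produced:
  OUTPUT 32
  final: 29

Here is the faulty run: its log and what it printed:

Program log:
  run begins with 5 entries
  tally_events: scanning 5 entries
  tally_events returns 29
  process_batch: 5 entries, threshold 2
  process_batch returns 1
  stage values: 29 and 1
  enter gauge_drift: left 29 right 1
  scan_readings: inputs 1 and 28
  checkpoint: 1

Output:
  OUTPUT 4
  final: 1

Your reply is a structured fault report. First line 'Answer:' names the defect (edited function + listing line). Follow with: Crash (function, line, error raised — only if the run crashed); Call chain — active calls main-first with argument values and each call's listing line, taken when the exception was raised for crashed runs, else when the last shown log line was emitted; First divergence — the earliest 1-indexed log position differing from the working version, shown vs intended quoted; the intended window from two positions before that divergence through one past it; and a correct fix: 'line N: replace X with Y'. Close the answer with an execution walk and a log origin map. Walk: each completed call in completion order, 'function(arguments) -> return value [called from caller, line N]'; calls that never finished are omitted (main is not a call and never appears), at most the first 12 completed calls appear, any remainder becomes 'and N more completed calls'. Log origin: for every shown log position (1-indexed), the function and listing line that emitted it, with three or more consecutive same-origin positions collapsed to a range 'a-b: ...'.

Answer: the defect is in gauge_drift at line 31.
Key fact: Position 8 is the first bad log line: 'scan_readings: inputs 1 and 28' should read 'scan_readings: inputs 29 and 28'.
Call chain: main.
First divergence: position 8; shown 'scan_readings: inputs 1 and 28' vs intended 'scan_readings: inputs 29 and 28'.
Intended log window:
  6: stage values: 29 and 1
  7: enter gauge_drift: left 29 right 1
  8: scan_readings: inputs 29 and 28
  9: checkpoint: 29
Execution walk:
  tally_events([9, 3, 2, 4, 11]) -> 29  [called from main, line 37]
  process_batch([9, 3, 2, 4, 11], 2) -> 1  [called from main, line 38]
  scan_readings(1, 28) -> 1  [called from gauge_drift, line 31]
  gauge_drift(29, 1) -> 1  [called from main, line 40]
Log line origins:
  1 — main, line 36
  2 — tally_events, line 2
  3 — tally_events, line 6
  4 — process_batch, line 10
  5 — process_batch, line 15
  6 — main, line 39
  7 — gauge_drift, line 28
  8 — scan_readings, line 19
  9 — main, line 41
A correct fix: line 31: replace `quota` with `limit`.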